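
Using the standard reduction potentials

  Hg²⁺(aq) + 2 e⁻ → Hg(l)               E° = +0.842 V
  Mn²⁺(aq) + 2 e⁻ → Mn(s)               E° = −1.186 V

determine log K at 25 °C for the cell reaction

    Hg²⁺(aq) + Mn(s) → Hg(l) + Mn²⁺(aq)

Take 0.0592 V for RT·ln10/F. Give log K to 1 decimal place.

The Hg²⁺/Hg couple is reduced (cathode); E°cell = +0.842 − (−1.186) = +2.028 V with n = 2.
At equilibrium E = 0, so log K = nE°cell / 0.0592 = (2)(+2.028) / 0.0592 = 68.5.

log K = 68.5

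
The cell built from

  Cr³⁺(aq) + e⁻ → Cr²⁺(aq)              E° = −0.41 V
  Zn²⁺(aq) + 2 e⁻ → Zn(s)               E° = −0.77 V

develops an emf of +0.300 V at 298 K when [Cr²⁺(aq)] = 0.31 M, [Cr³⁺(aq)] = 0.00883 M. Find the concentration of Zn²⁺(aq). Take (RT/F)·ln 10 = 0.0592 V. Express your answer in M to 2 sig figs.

0.086 M

The Cr³⁺/Cr²⁺ couple has the larger reduction potential, so it is the cathode: E°cell = −0.41 − (−0.77) = +0.36 V and n = 2.
From the Nernst equation, log Q = n(E° − E)/0.0592 = 2·(+0.36 − (+0.300))/0.0592 = 2.027.
The balanced reaction is 2 Cr³⁺(aq) + Zn(s) → 2 Cr²⁺(aq) + Zn²⁺(aq), so Q = ([Cr²⁺(aq)]^2·[Zn²⁺(aq)]) / [Cr³⁺(aq)]^2.
Isolating [Zn²⁺(aq)] in Q = 10^{2.027} yields log [Zn²⁺(aq)] = −1.064, i.e. 0.086 M.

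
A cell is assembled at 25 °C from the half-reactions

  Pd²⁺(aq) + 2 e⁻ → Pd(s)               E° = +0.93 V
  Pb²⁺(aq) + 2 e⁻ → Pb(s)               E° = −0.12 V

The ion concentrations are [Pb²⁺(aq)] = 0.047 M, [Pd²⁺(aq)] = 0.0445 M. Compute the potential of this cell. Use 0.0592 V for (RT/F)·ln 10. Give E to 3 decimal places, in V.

Pd²⁺/Pd is reduced (cathode, E° = +0.93 V) and Pb²⁺/Pb is oxidized (anode).
The standard potential is +0.93 − (−0.12) = +1.05 V and the balanced reaction transfers n = 2 electrons.
For the overall reaction Pd²⁺(aq) + Pb(s) → Pd(s) + Pb²⁺(aq), Q = [Pb²⁺(aq)] / [Pd²⁺(aq)] = 1.06, giving log Q = 0.024.
Applying E = E° − (RT ln10/nF)·log Q gives +1.05 − (0.0592/2)(0.024) = +1.049 V.

+1.049 V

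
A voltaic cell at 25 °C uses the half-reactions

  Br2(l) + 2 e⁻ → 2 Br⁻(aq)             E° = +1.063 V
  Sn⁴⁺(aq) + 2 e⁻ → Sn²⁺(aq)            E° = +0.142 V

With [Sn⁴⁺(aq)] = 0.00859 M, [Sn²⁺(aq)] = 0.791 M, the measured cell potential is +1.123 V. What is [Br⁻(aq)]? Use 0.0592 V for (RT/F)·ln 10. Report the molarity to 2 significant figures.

Br₂/Br⁻ is the cathode (higher E°); E°cell = +1.063 − (+0.142) = +0.921 V with n = 2.
Rearranging E = E° − (0.0592/n)·log Q gives log Q = 2(+0.921 − (+1.123))/0.0592 = −6.824.
Balancing electrons gives Br2(l) + Sn²⁺(aq) → 2 Br⁻(aq) + Sn⁴⁺(aq); thus Q = ([Br⁻(aq)]^2·[Sn⁴⁺(aq)]) / [Sn²⁺(aq)].
Solving for the unknown gives log [Br⁻(aq)] = −2.430, so [Br⁻(aq)] ≈ 0.0037 M.

0.0037 M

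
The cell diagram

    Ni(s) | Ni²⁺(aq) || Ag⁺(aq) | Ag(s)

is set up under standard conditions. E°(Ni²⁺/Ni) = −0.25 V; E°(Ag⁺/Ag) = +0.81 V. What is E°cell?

+1.06 V

By convention the left-hand electrode in cell notation is the anode (oxidation) and the right-hand electrode is the cathode (reduction).
E°cell = E°(right) − E°(left) = +0.81 − (−0.25) = +1.06 V.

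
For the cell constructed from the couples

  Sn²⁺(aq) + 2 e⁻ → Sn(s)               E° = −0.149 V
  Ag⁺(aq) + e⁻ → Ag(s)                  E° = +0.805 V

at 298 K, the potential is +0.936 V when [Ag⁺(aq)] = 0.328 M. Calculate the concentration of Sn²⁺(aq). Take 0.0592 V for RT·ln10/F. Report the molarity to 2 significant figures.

With Ag⁺/Ag at the cathode and Sn²⁺/Sn at the anode, E°cell = +0.805 − (−0.149) = +0.954 V (n = 2).
Since E = E° − (0.0592/n)·log Q, log Q = n(E° − E)/0.0592 = 0.608.
The balanced reaction is 2 Ag⁺(aq) + Sn(s) → 2 Ag(s) + Sn²⁺(aq), so Q = [Sn²⁺(aq)] / [Ag⁺(aq)]^2.
Solving for the unknown gives log [Sn²⁺(aq)] = −0.360, so [Sn²⁺(aq)] ≈ 0.44 M.

0.44 M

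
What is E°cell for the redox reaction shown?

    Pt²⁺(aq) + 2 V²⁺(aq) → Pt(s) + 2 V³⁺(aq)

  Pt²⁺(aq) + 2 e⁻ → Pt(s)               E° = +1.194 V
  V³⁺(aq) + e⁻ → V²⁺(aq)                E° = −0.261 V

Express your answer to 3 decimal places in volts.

+1.455 V

Pt²⁺(aq) gains electrons, so the Pt²⁺/Pt couple is the cathode; the V³⁺/V²⁺ couple is the anode.
E°cell = E°(cathode) − E°(anode) = +1.194 − (−0.261) = +1.455 V.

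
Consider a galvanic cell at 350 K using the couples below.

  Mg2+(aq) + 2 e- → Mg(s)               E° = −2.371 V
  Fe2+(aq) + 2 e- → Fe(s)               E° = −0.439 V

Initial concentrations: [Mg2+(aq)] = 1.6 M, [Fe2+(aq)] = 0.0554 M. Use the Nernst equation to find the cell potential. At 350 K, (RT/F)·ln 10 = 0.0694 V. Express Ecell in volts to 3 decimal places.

The Fe²⁺/Fe couple has the more positive E°, so it is the cathode; Mg²⁺/Mg is the anode.
E°cell = E°cat − E°an = −0.439 − (−2.371) = +1.932 V; n = 2.
For the overall reaction Fe2+(aq) + Mg(s) → Fe(s) + Mg2+(aq), Q = [Mg2+(aq)] / [Fe2+(aq)] = 28.9, giving log Q = 1.461.
By the Nernst equation, E = +1.932 − (0.0694/2)·(1.461) = +1.881 V.

+1.881 V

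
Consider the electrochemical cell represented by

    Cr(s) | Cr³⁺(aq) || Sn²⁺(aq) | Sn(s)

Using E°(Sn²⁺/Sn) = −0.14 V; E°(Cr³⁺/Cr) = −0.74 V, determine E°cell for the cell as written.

By convention the left-hand electrode in cell notation is the anode (oxidation) and the right-hand electrode is the cathode (reduction).
E°cell = E°(right) − E°(left) = −0.14 − (−0.74) = +0.60 V.

+0.60 V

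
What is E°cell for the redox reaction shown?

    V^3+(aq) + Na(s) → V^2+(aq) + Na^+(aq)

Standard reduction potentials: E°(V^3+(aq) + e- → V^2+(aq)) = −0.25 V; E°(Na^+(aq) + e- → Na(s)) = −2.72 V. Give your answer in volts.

V^3+(aq) gains electrons, so the V³⁺/V²⁺ couple is the cathode; the Na⁺/Na couple is the anode.
E°cell = E°(cathode) − E°(anode) = −0.25 − (−2.72) = +2.47 V.

+2.47 V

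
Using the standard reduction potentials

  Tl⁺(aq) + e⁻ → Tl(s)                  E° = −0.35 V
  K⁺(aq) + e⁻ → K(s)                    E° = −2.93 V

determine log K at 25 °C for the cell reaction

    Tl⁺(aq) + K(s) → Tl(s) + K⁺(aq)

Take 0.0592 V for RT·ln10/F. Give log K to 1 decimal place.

log K = 43.6

The Tl⁺/Tl couple is reduced (cathode); E°cell = −0.35 − (−2.93) = +2.58 V with n = 1.
At equilibrium E = 0, so log K = nE°cell / 0.0592 = (1)(+2.58) / 0.0592 = 43.6.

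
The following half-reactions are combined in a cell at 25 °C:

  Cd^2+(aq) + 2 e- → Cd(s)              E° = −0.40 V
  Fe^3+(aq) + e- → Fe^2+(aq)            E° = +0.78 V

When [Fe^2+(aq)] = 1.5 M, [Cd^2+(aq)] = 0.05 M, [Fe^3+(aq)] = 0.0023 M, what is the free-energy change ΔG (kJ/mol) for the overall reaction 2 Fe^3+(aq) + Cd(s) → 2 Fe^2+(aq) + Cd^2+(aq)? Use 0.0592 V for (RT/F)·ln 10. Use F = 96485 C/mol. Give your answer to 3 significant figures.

−203 kJ/mol

The standard cell potential is +0.78 − (−0.40) = +1.18 V, with n = 2 electrons in the balanced equation.
The reaction quotient is ([Fe^2+(aq)]^2·[Cd^2+(aq)]) / [Fe^3+(aq)]^2 = 2.13×10^4; by Nernst, E = +1.18 − (0.0592/2)(4.328) = +1.0519 V.
Then ΔG = −nFE = −2 × 96485 × +1.0519 J/mol = −203 kJ/mol.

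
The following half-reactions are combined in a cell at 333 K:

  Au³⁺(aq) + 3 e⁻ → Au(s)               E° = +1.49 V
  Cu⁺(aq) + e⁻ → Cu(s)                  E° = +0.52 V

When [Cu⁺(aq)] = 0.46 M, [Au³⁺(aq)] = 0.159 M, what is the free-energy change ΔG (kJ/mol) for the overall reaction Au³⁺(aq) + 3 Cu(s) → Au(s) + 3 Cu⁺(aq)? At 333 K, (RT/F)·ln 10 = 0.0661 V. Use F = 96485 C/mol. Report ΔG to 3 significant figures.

E°cell = +1.49 − (+0.52) = +0.97 V; the balanced reaction transfers n = 3 electrons.
The reaction quotient is [Cu⁺(aq)]^3 / [Au³⁺(aq)] = 0.612; by Nernst, E = +0.97 − (0.0661/3)(−0.213) = +0.9747 V.
Finally ΔG = −nFE = −(3)(96485 C/mol)(+0.9747 V) = −282 kJ/mol.

−282 kJ/mol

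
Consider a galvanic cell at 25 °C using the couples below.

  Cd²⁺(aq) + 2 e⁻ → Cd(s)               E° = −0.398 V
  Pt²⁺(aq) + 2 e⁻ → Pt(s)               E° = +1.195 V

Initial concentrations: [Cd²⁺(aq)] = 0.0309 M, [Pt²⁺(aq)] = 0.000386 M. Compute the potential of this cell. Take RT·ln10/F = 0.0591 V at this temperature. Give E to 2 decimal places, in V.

+1.54 V

Since E°(Pt²⁺/Pt) > E°(Cd²⁺/Cd), Pt²⁺/Pt serves as the cathode.
E°cell = E°cat − E°an = +1.195 − (−0.398) = +1.593 V; n = 2.
Balancing gives Pt²⁺(aq) + Cd(s) → Pt(s) + Cd²⁺(aq); hence Q = [Cd²⁺(aq)] / [Pt²⁺(aq)] = 80.1 (log Q = 1.903).
E = E° − (0.0591/n)·log Q = +1.593 − (0.0591/2)(1.903) = +1.54 V.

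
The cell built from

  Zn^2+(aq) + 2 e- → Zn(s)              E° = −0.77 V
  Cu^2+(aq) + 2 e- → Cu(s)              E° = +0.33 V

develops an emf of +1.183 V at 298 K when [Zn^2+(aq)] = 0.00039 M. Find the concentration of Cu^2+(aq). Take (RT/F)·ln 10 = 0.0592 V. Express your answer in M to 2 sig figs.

0.25 M

With Cu²⁺/Cu at the cathode and Zn²⁺/Zn at the anode, E°cell = +0.33 − (−0.77) = +1.10 V (n = 2).
From the Nernst equation, log Q = n(E° − E)/0.0592 = 2·(+1.10 − (+1.183))/0.0592 = −2.804.
Balancing electrons gives Cu^2+(aq) + Zn(s) → Cu(s) + Zn^2+(aq); thus Q = [Zn^2+(aq)] / [Cu^2+(aq)].
Isolating [Cu^2+(aq)] in Q = 10^{−2.804} yields log [Cu^2+(aq)] = −0.605, i.e. 0.25 M.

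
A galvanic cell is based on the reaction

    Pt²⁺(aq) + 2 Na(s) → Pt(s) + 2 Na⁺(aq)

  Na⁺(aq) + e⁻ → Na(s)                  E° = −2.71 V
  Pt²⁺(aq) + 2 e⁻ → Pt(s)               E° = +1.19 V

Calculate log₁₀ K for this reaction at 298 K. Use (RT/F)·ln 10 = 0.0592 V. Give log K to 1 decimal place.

log K = 131.8

The Pt²⁺/Pt couple is reduced (cathode); E°cell = +1.19 − (−2.71) = +3.90 V with n = 2.
At equilibrium E = 0, so log K = nE°cell / 0.0592 = (2)(+3.90) / 0.0592 = 131.8.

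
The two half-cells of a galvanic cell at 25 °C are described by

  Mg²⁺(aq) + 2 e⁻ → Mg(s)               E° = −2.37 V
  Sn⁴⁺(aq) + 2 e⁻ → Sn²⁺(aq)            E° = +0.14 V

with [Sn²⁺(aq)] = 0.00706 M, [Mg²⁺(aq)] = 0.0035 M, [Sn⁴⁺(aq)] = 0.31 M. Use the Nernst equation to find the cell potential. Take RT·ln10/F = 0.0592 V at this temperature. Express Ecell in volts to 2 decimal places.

The Sn⁴⁺/Sn²⁺ couple has the more positive E°, so it is the cathode; Mg²⁺/Mg is the anode.
The standard potential is +0.14 − (−2.37) = +2.51 V and the balanced reaction transfers n = 2 electrons.
For the overall reaction Sn⁴⁺(aq) + Mg(s) → Sn²⁺(aq) + Mg²⁺(aq), Q = ([Sn²⁺(aq)]·[Mg²⁺(aq)]) / [Sn⁴⁺(aq)] = 7.97×10^−5, giving log Q = −4.098.
Applying E = E° − (RT ln10/nF)·log Q gives +2.51 − (0.0592/2)(−4.098) = +2.63 V.

+2.63 V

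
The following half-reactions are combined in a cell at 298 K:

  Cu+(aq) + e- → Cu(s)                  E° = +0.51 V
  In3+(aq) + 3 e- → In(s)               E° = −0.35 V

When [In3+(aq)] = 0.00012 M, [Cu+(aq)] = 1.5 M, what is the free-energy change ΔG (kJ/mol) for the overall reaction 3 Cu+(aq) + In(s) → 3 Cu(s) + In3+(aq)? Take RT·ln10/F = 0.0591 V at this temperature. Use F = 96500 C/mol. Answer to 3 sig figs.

E°cell = +0.51 − (−0.35) = +0.86 V; the balanced reaction transfers n = 3 electrons.
Here Q = [In3+(aq)] / [Cu+(aq)]^3 = 3.56×10^−5 (log Q = −4.449), giving E = +0.86 − (0.0591/3)·(−4.449) = +0.9476 V.
Then ΔG = −nFE = −3 × 96500 × +0.9476 J/mol = −274 kJ/mol.

−274 kJ/mol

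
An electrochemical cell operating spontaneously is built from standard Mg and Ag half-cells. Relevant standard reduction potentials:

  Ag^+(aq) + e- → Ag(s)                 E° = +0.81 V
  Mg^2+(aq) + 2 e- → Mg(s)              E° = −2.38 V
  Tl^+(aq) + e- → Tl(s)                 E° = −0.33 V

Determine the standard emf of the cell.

+3.19 V

The Ag⁺/Ag couple has the higher E°, so Ag ion is reduced (cathode) and Mg is oxidized (anode).
E°cell = E°(cathode) − E°(anode) = +0.81 − (−2.38) = +3.19 V.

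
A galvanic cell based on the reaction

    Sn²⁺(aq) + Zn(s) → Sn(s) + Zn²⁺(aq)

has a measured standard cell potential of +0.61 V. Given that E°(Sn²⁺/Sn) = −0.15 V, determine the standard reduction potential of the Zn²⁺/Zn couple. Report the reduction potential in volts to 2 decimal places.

In the reaction as written the Sn²⁺/Sn couple is reduced (cathode) and Zn²⁺/Zn is oxidized (anode), so E°cell = E°(Sn²⁺/Sn) − E°(Zn²⁺/Zn).
E°(Zn²⁺/Zn) = E°(cathode) − E°cell = −0.15 − (+0.61) = −0.76 V.

−0.76 V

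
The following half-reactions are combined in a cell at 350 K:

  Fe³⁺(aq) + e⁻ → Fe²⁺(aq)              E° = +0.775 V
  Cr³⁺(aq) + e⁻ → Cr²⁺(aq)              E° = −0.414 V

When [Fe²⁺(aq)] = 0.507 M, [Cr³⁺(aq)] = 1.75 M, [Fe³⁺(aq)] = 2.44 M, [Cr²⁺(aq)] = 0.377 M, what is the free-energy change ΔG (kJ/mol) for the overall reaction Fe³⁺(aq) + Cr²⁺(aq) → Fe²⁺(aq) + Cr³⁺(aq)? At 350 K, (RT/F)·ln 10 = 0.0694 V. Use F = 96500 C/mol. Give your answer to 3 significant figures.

−115 kJ/mol

With Fe³⁺/Fe²⁺ reduced at the cathode, E°cell = +0.775 − (−0.414) = +1.189 V and n = 1.
Q = ([Fe²⁺(aq)]·[Cr³⁺(aq)]) / ([Fe³⁺(aq)]·[Cr²⁺(aq)]) = 0.965, so log Q = −0.016 and E = +1.189 − (0.0694/1)(−0.016) = +1.1901 V.
Finally ΔG = −nFE = −(1)(96500 C/mol)(+1.1901 V) = −115 kJ/mol.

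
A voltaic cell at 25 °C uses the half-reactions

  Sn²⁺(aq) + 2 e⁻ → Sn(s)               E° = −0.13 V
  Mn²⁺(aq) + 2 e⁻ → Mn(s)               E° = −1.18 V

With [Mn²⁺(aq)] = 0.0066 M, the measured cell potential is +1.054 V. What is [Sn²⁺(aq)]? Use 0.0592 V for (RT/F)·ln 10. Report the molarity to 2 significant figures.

0.0090 M

With Sn²⁺/Sn at the cathode and Mn²⁺/Mn at the anode, E°cell = −0.13 − (−1.18) = +1.05 V (n = 2).
From the Nernst equation, log Q = n(E° − E)/0.0592 = 2·(+1.05 − (+1.054))/0.0592 = −0.135.
For Sn²⁺(aq) + Mn(s) → Sn(s) + Mn²⁺(aq), the reaction quotient is Q = [Mn²⁺(aq)] / [Sn²⁺(aq)].
Substituting the known concentrations and solving, log [Sn²⁺(aq)] = −2.045 and [Sn²⁺(aq)] = 0.0090 M.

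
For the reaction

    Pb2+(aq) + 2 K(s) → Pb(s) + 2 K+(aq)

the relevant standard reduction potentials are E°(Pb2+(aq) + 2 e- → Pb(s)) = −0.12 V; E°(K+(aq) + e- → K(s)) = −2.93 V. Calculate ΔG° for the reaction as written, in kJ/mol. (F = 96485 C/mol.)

−542 kJ/mol

In the reaction as written Pb2+(aq) is reduced, so the Pb²⁺/Pb couple is the cathode and K⁺/K is the anode.
E°cell = −0.12 − (−2.93) = +2.81 V; balancing electrons gives n = 2.
ΔG° = −nFE°cell = −(2)(96485)(+2.81) J/mol = −542 kJ/mol.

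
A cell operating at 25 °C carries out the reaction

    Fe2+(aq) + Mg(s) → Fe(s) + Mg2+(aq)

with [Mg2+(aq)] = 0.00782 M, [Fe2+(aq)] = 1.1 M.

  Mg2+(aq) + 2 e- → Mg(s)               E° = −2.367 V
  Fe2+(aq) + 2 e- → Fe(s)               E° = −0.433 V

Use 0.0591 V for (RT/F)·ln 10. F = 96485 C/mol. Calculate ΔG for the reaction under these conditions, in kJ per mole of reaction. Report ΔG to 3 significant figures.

The standard cell potential is −0.433 − (−2.367) = +1.934 V, with n = 2 electrons in the balanced equation.
The reaction quotient is [Mg2+(aq)] / [Fe2+(aq)] = 0.00711; by Nernst, E = +1.934 − (0.0591/2)(−2.148) = +1.9975 V.
ΔG = −nFE = −(2)(96485)(+1.9975) J/mol = −385 kJ/mol.

−385 kJ/mol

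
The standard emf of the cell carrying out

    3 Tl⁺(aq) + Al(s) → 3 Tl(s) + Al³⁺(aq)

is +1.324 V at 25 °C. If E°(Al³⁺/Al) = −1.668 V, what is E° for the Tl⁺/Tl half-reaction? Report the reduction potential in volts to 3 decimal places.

In the reaction as written the Tl⁺/Tl couple is reduced (cathode) and Al³⁺/Al is oxidized (anode), so E°cell = E°(Tl⁺/Tl) − E°(Al³⁺/Al).
E°(Tl⁺/Tl) = E°cell + E°(anode) = +1.324 + (−1.668) = −0.344 V.

−0.344 V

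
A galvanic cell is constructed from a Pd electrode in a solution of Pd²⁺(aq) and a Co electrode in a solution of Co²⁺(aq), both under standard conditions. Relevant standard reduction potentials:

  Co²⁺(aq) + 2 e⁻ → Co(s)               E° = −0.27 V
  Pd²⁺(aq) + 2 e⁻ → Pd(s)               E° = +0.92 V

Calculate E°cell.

+1.19 V

The Pd²⁺/Pd couple has the higher E°, so Pd ion is reduced (cathode) and Co is oxidized (anode).
E°cell = E°(cathode) − E°(anode) = +0.92 − (−0.27) = +1.19 V.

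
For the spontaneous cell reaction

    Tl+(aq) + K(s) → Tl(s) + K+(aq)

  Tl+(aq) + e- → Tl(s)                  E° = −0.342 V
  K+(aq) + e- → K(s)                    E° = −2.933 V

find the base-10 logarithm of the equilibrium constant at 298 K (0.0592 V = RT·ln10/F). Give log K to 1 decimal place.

log K = 43.8

The Tl⁺/Tl couple is reduced (cathode); E°cell = −0.342 − (−2.933) = +2.591 V with n = 1.
At equilibrium E = 0, so log K = nE°cell / 0.0592 = (1)(+2.591) / 0.0592 = 43.8.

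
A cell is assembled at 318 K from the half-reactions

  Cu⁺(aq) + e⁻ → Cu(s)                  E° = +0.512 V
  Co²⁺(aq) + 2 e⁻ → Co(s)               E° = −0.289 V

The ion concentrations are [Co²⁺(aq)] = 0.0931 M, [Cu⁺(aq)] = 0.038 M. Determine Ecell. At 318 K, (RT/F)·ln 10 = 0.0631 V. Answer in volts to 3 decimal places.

The Cu⁺/Cu couple has the more positive E°, so it is the cathode; Co²⁺/Co is the anode.
E°cell = E°cat − E°an = +0.512 − (−0.289) = +0.801 V; n = 2.
For the overall reaction 2 Cu⁺(aq) + Co(s) → 2 Cu(s) + Co²⁺(aq), Q = [Co²⁺(aq)] / [Cu⁺(aq)]^2 = 64.5, giving log Q = 1.809.
By the Nernst equation, E = +0.801 − (0.0631/2)·(1.809) = +0.744 V.

+0.744 V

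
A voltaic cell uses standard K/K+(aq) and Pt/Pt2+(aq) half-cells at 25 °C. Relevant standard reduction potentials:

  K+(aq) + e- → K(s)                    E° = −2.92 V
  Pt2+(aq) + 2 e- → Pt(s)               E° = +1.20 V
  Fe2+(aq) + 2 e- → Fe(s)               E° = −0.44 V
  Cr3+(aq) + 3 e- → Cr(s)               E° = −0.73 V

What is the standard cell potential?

+4.12 V

Of the two couples in this cell, the one with the more positive reduction potential is reduced at the cathode: here that is Pt²⁺/Pt (+1.20 V); K⁺/K (−2.92 V) is the anode.
E°cell = E°(cathode) − E°(anode) = +1.20 − (−2.92) = +4.12 V.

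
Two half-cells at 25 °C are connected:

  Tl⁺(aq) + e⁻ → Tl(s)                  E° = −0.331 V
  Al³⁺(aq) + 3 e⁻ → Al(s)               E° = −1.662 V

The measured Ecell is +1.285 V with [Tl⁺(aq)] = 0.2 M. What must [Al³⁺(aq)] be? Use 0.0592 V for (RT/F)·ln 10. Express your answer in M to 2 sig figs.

Tl⁺/Tl is the cathode (higher E°); E°cell = −0.331 − (−1.662) = +1.331 V with n = 3.
Rearranging E = E° − (0.0592/n)·log Q gives log Q = 3(+1.331 − (+1.285))/0.0592 = 2.331.
Balancing electrons gives 3 Tl⁺(aq) + Al(s) → 3 Tl(s) + Al³⁺(aq); thus Q = [Al³⁺(aq)] / [Tl⁺(aq)]^3.
Solving for the unknown gives log [Al³⁺(aq)] = 0.234, so [Al³⁺(aq)] ≈ 1.7 M.

1.7 M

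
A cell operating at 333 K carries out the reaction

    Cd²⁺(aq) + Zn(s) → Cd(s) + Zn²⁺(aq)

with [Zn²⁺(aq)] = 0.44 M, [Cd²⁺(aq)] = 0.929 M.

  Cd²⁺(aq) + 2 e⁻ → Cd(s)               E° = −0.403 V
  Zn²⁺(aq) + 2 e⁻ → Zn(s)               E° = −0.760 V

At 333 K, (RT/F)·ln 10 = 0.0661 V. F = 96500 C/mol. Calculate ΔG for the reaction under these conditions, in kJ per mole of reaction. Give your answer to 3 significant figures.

−71.0 kJ/mol

The standard cell potential is −0.403 − (−0.760) = +0.357 V, with n = 2 electrons in the balanced equation.
Q = [Zn²⁺(aq)] / [Cd²⁺(aq)] = 0.474, so log Q = −0.325 and E = +0.357 − (0.0661/2)(−0.325) = +0.3677 V.
Finally ΔG = −nFE = −(2)(96500 C/mol)(+0.3677 V) = −71.0 kJ/mol.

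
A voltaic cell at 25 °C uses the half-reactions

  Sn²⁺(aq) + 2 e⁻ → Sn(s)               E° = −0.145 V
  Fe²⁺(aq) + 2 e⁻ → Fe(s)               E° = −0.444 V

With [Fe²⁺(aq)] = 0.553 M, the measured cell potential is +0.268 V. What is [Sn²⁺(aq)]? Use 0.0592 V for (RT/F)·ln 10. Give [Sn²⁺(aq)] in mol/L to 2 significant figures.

0.050 M

Sn²⁺/Sn is the cathode (higher E°); E°cell = −0.145 − (−0.444) = +0.299 V with n = 2.
From the Nernst equation, log Q = n(E° − E)/0.0592 = 2·(+0.299 − (+0.268))/0.0592 = 1.047.
Balancing electrons gives Sn²⁺(aq) + Fe(s) → Sn(s) + Fe²⁺(aq); thus Q = [Fe²⁺(aq)] / [Sn²⁺(aq)].
Isolating [Sn²⁺(aq)] in Q = 10^{1.047} yields log [Sn²⁺(aq)] = −1.304, i.e. 0.050 M.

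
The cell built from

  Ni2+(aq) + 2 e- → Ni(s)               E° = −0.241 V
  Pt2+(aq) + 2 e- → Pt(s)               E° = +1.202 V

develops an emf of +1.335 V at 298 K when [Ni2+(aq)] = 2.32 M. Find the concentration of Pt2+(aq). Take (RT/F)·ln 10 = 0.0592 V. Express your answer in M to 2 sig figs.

0.00052 M

The Pt²⁺/Pt couple has the larger reduction potential, so it is the cathode: E°cell = +1.202 − (−0.241) = +1.443 V and n = 2.
From the Nernst equation, log Q = n(E° − E)/0.0592 = 2·(+1.443 − (+1.335))/0.0592 = 3.649.
Balancing electrons gives Pt2+(aq) + Ni(s) → Pt(s) + Ni2+(aq); thus Q = [Ni2+(aq)] / [Pt2+(aq)].
Isolating [Pt2+(aq)] in Q = 10^{3.649} yields log [Pt2+(aq)] = −3.284, i.e. 0.00052 M.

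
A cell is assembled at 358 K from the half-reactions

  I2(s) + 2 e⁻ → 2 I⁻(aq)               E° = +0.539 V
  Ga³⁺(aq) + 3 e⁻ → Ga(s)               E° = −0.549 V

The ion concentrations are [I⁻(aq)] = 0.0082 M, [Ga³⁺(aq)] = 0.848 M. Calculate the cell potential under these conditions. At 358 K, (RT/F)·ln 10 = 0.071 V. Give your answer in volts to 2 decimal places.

I₂/I⁻ is reduced (cathode, E° = +0.539 V) and Ga³⁺/Ga is oxidized (anode).
The standard potential is +0.539 − (−0.549) = +1.088 V and the balanced reaction transfers n = 6 electrons.
The balanced reaction is 3 I2(s) + 2 Ga(s) → 6 I⁻(aq) + 2 Ga³⁺(aq), so Q = [I⁻(aq)]^6·[Ga³⁺(aq)]^2 = 2.19×10^−13 and log Q = −12.660.
Applying E = E° − (RT ln10/nF)·log Q gives +1.088 − (0.071/6)(−12.660) = +1.24 V.

+1.24 V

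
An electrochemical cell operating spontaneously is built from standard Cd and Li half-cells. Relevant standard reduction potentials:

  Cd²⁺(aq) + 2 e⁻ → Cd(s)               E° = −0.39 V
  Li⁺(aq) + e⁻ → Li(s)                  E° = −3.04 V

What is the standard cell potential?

The Cd²⁺/Cd couple has the higher E°, so Cd ion is reduced (cathode) and Li is oxidized (anode).
E°cell = E°(cathode) − E°(anode) = −0.39 − (−3.04) = +2.65 V.

+2.65 V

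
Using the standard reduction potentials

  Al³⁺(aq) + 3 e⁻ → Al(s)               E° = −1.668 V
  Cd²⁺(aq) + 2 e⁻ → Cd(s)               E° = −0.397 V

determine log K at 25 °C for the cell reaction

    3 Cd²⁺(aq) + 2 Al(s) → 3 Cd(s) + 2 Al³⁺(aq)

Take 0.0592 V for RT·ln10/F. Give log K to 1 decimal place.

The Cd²⁺/Cd couple is reduced (cathode); E°cell = −0.397 − (−1.668) = +1.271 V with n = 6.
At equilibrium E = 0, so log K = nE°cell / 0.0592 = (6)(+1.271) / 0.0592 = 128.8.

log K = 128.8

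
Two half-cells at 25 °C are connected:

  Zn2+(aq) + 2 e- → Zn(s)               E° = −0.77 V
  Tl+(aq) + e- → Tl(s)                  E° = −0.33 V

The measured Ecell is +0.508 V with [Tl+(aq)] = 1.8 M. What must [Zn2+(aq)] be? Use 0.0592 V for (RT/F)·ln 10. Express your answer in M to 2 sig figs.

0.016 M

With Tl⁺/Tl at the cathode and Zn²⁺/Zn at the anode, E°cell = −0.33 − (−0.77) = +0.44 V (n = 2).
Since E = E° − (0.0592/n)·log Q, log Q = n(E° − E)/0.0592 = −2.297.
The balanced reaction is 2 Tl+(aq) + Zn(s) → 2 Tl(s) + Zn2+(aq), so Q = [Zn2+(aq)] / [Tl+(aq)]^2.
Solving for the unknown gives log [Zn2+(aq)] = −1.786, so [Zn2+(aq)] ≈ 0.016 M.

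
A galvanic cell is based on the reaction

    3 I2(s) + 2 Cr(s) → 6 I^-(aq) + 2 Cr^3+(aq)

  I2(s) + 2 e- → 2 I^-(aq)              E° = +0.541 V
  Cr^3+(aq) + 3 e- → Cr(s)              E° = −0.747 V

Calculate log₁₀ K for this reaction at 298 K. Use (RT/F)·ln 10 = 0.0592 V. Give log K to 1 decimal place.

The I₂/I⁻ couple is reduced (cathode); E°cell = +0.541 − (−0.747) = +1.288 V with n = 6.
At equilibrium E = 0, so log K = nE°cell / 0.0592 = (6)(+1.288) / 0.0592 = 130.5.

log K = 130.5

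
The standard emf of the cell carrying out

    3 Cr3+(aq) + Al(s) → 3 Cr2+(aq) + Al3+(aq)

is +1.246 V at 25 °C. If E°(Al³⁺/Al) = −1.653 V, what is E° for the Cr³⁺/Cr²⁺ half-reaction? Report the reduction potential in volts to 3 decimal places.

In the reaction as written the Cr³⁺/Cr²⁺ couple is reduced (cathode) and Al³⁺/Al is oxidized (anode), so E°cell = E°(Cr³⁺/Cr²⁺) − E°(Al³⁺/Al).
E°(Cr³⁺/Cr²⁺) = E°cell + E°(anode) = +1.246 + (−1.653) = −0.407 V.

−0.407 V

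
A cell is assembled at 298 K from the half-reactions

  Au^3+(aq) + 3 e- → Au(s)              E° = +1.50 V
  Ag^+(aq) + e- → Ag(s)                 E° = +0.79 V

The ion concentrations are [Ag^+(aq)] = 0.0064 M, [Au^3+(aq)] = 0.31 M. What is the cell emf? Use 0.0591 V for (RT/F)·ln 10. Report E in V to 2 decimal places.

The Au³⁺/Au couple has the more positive E°, so it is the cathode; Ag⁺/Ag is the anode.
E°cell = +1.50 − (+0.79) = +0.71 V, with n = 3 electrons transferred.
For the overall reaction Au^3+(aq) + 3 Ag(s) → Au(s) + 3 Ag^+(aq), Q = [Ag^+(aq)]^3 / [Au^3+(aq)] = 8.46×10^−7, giving log Q = −6.073.
Applying E = E° − (RT ln10/nF)·log Q gives +0.71 − (0.0591/3)(−6.073) = +0.83 V.

+0.83 V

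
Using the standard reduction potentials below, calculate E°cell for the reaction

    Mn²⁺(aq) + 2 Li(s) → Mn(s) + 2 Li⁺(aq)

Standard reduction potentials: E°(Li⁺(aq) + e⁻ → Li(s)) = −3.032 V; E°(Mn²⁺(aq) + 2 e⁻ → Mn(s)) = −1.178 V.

In the reaction as written, Mn²⁺(aq) is reduced (cathode) and Li⁺(aq) is produced by oxidation at the anode.
E°cell = E°(cathode) − E°(anode) = −1.178 − (−3.032) = +1.854 V.

+1.854 V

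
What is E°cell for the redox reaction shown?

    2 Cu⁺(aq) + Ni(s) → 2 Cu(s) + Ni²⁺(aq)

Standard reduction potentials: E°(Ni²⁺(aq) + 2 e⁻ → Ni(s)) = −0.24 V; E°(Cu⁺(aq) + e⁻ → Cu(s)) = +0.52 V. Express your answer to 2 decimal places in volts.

+0.76 V

In the reaction as written, Cu⁺(aq) is reduced (cathode) and Ni²⁺(aq) is produced by oxidation at the anode.
E°cell = E°(cathode) − E°(anode) = +0.52 − (−0.24) = +0.76 V.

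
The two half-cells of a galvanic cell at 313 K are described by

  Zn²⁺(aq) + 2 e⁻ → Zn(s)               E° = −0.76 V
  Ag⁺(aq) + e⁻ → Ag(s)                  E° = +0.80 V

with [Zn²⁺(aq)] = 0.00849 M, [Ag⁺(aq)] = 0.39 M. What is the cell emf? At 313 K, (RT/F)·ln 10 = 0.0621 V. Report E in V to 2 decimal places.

Ag⁺/Ag is reduced (cathode, E° = +0.80 V) and Zn²⁺/Zn is oxidized (anode).
The standard potential is +0.80 − (−0.76) = +1.56 V and the balanced reaction transfers n = 2 electrons.
Balancing gives 2 Ag⁺(aq) + Zn(s) → 2 Ag(s) + Zn²⁺(aq); hence Q = [Zn²⁺(aq)] / [Ag⁺(aq)]^2 = 0.0558 (log Q = −1.253).
Applying E = E° − (RT ln10/nF)·log Q gives +1.56 − (0.0621/2)(−1.253) = +1.60 V.

+1.60 V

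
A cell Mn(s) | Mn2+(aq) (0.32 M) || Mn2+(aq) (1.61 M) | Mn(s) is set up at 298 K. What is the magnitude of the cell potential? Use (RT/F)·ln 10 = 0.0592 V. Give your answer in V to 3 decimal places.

For a concentration cell E°cell = 0, since both electrodes use the same couple.
The compartment with the higher Mn2+(aq) concentration (1.61 M) acts as the cathode; ions are reduced there and produced at the dilute (0.32 M) anode.
With n = 2, Ecell = −(0.0592/2)·log([dilute]/[conc]) = −(0.0592/2)·log(0.32/1.61) = +0.021 V.

0.021 V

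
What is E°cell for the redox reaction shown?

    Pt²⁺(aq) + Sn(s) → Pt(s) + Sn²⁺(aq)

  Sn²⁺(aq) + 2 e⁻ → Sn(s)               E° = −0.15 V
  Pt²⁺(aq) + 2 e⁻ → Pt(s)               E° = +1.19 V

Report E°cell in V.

In the reaction as written, Pt²⁺(aq) is reduced (cathode) and Sn²⁺(aq) is produced by oxidation at the anode.
E°cell = E°(cathode) − E°(anode) = +1.19 − (−0.15) = +1.34 V.
The positive value indicates the reaction is spontaneous as written.

+1.34 V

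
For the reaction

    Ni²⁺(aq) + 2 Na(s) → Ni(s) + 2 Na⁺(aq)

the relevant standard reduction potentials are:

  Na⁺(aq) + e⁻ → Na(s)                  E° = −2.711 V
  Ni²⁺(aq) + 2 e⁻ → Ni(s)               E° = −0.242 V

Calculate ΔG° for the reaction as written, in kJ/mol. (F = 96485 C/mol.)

−476 kJ/mol

In the reaction as written Ni²⁺(aq) is reduced, so the Ni²⁺/Ni couple is the cathode and Na⁺/Na is the anode.
E°cell = −0.242 − (−2.711) = +2.469 V; balancing electrons gives n = 2.
ΔG° = −nFE°cell = −(2)(96485)(+2.469) J/mol = −476 kJ/mol.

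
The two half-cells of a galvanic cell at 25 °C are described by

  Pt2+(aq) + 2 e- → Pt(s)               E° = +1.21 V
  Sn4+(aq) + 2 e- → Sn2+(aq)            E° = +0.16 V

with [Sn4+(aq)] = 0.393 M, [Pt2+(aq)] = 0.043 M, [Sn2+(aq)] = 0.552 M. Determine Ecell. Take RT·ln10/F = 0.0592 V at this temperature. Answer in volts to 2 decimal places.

The Pt²⁺/Pt couple has the more positive E°, so it is the cathode; Sn⁴⁺/Sn²⁺ is the anode.
E°cell = +1.21 − (+0.16) = +1.05 V, with n = 2 electrons transferred.
Balancing gives Pt2+(aq) + Sn2+(aq) → Pt(s) + Sn4+(aq); hence Q = [Sn4+(aq)] / ([Pt2+(aq)]·[Sn2+(aq)]) = 16.6 (log Q = 1.219).
Applying E = E° − (RT ln10/nF)·log Q gives +1.05 − (0.0592/2)(1.219) = +1.01 V.

+1.01 V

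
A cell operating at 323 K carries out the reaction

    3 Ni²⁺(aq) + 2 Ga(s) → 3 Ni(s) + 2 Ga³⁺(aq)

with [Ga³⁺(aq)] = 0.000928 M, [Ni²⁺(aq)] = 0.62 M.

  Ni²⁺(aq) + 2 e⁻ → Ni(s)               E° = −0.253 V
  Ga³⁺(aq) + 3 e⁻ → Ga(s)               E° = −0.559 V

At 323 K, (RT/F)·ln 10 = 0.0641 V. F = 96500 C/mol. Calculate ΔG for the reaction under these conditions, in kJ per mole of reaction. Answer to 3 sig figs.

−211 kJ/mol

E°cell = −0.253 − (−0.559) = +0.306 V; the balanced reaction transfers n = 6 electrons.
The reaction quotient is [Ga³⁺(aq)]^2 / [Ni²⁺(aq)]^3 = 3.61×10^−6; by Nernst, E = +0.306 − (0.0641/6)(−5.442) = +0.3641 V.
Finally ΔG = −nFE = −(6)(96500 C/mol)(+0.3641 V) = −211 kJ/mol.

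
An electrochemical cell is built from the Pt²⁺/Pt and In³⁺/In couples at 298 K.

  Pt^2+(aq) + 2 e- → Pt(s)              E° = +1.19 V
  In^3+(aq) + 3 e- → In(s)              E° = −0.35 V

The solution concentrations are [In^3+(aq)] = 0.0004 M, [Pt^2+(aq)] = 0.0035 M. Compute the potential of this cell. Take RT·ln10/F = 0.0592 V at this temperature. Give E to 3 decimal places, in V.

The Pt²⁺/Pt couple has the more positive E°, so it is the cathode; In³⁺/In is the anode.
The standard potential is +1.19 − (−0.35) = +1.54 V and the balanced reaction transfers n = 6 electrons.
The balanced reaction is 3 Pt^2+(aq) + 2 In(s) → 3 Pt(s) + 2 In^3+(aq), so Q = [In^3+(aq)]^2 / [Pt^2+(aq)]^3 = 3.73 and log Q = 0.572.
Applying E = E° − (RT ln10/nF)·log Q gives +1.54 − (0.0592/6)(0.572) = +1.534 V.

+1.534 V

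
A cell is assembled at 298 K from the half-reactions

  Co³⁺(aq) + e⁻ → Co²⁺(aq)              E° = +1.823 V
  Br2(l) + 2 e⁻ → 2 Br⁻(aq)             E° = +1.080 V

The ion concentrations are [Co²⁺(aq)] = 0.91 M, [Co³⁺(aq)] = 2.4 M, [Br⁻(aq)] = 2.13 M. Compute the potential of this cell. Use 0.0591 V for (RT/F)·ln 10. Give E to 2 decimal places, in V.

+0.79 V

Co³⁺/Co²⁺ is reduced (cathode, E° = +1.823 V) and Br₂/Br⁻ is oxidized (anode).
The standard potential is +1.823 − (+1.080) = +0.743 V and the balanced reaction transfers n = 2 electrons.
Balancing gives 2 Co³⁺(aq) + 2 Br⁻(aq) → 2 Co²⁺(aq) + Br2(l); hence Q = [Co²⁺(aq)]^2 / ([Co³⁺(aq)]^2·[Br⁻(aq)]^2) = 0.0317 (log Q = −1.499).
By the Nernst equation, E = +0.743 − (0.0591/2)·(−1.499) = +0.79 V.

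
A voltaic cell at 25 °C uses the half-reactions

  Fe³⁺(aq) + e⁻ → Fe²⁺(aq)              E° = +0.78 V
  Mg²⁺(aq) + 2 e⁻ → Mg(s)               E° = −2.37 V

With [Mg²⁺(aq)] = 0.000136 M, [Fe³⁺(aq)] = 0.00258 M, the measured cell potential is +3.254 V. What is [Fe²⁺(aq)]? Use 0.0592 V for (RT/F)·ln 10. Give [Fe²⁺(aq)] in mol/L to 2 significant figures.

With Fe³⁺/Fe²⁺ at the cathode and Mg²⁺/Mg at the anode, E°cell = +0.78 − (−2.37) = +3.15 V (n = 2).
Rearranging E = E° − (0.0592/n)·log Q gives log Q = 2(+3.15 − (+3.254))/0.0592 = −3.514.
The balanced reaction is 2 Fe³⁺(aq) + Mg(s) → 2 Fe²⁺(aq) + Mg²⁺(aq), so Q = ([Fe²⁺(aq)]^2·[Mg²⁺(aq)]) / [Fe³⁺(aq)]^2.
Isolating [Fe²⁺(aq)] in Q = 10^{−3.514} yields log [Fe²⁺(aq)] = −2.412, i.e. 0.0039 M.

0.0039 M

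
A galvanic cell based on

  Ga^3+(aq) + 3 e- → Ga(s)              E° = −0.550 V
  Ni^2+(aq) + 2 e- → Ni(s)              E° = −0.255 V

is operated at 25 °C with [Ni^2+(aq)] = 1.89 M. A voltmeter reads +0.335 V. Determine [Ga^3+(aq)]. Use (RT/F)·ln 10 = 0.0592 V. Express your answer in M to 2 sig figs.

0.024 M

The Ni²⁺/Ni couple has the larger reduction potential, so it is the cathode: E°cell = −0.255 − (−0.550) = +0.295 V and n = 6.
From the Nernst equation, log Q = n(E° − E)/0.0592 = 6·(+0.295 − (+0.335))/0.0592 = −4.054.
The balanced reaction is 3 Ni^2+(aq) + 2 Ga(s) → 3 Ni(s) + 2 Ga^3+(aq), so Q = [Ga^3+(aq)]^2 / [Ni^2+(aq)]^3.
Isolating [Ga^3+(aq)] in Q = 10^{−4.054} yields log [Ga^3+(aq)] = −1.612, i.e. 0.024 M.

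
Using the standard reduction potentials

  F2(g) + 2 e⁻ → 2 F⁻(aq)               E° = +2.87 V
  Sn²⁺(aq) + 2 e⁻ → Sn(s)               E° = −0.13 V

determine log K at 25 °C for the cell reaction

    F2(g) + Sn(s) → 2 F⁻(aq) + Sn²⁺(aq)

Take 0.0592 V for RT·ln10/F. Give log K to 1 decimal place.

log K = 101.4

The F₂/F⁻ couple is reduced (cathode); E°cell = +2.87 − (−0.13) = +3.00 V with n = 2.
At equilibrium E = 0, so log K = nE°cell / 0.0592 = (2)(+3.00) / 0.0592 = 101.4.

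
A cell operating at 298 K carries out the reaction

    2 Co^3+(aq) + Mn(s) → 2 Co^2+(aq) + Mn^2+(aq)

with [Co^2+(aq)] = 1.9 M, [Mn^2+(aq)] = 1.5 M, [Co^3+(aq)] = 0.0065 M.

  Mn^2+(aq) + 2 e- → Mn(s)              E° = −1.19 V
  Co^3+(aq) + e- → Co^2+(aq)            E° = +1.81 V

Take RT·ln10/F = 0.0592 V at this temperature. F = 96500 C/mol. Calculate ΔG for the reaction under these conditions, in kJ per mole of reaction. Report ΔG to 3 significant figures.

The standard cell potential is +1.81 − (−1.19) = +3.00 V, with n = 2 electrons in the balanced equation.
Here Q = ([Co^2+(aq)]^2·[Mn^2+(aq)]) / [Co^3+(aq)]^2 = 1.28×10^5 (log Q = 5.108), giving E = +3.00 − (0.0592/2)·(5.108) = +2.8488 V.
Then ΔG = −nFE = −2 × 96500 × +2.8488 J/mol = −550 kJ/mol.

−550 kJ/mol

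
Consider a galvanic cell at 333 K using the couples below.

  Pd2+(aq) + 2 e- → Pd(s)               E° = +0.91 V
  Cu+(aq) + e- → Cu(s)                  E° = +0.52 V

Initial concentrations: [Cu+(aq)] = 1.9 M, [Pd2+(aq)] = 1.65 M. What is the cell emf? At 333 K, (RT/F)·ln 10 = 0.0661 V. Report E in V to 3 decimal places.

+0.379 V

Since E°(Pd²⁺/Pd) > E°(Cu⁺/Cu), Pd²⁺/Pd serves as the cathode.
E°cell = E°cat − E°an = +0.91 − (+0.52) = +0.39 V; n = 2.
For the overall reaction Pd2+(aq) + 2 Cu(s) → Pd(s) + 2 Cu+(aq), Q = [Cu+(aq)]^2 / [Pd2+(aq)] = 2.19, giving log Q = 0.340.
By the Nernst equation, E = +0.39 − (0.0661/2)·(0.340) = +0.379 V.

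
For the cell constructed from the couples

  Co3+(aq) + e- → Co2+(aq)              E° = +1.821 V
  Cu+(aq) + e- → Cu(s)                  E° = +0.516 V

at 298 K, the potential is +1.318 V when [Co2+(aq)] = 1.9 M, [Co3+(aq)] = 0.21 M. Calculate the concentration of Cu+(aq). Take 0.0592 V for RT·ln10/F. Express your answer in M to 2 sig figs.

With Co³⁺/Co²⁺ at the cathode and Cu⁺/Cu at the anode, E°cell = +1.821 − (+0.516) = +1.305 V (n = 1).
Since E = E° − (0.0592/n)·log Q, log Q = n(E° − E)/0.0592 = −0.220.
For Co3+(aq) + Cu(s) → Co2+(aq) + Cu+(aq), the reaction quotient is Q = ([Co2+(aq)]·[Cu+(aq)]) / [Co3+(aq)].
Solving for the unknown gives log [Cu+(aq)] = −1.177, so [Cu+(aq)] ≈ 0.067 M.

0.067 M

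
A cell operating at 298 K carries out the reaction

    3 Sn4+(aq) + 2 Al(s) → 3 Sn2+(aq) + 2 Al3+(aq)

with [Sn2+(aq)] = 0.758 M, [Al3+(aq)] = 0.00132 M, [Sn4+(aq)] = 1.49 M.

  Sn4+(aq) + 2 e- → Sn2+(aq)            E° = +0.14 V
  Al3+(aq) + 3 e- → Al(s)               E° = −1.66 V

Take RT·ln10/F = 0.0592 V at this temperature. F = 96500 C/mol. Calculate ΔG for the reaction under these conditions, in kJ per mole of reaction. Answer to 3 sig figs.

E°cell = +0.14 − (−1.66) = +1.80 V; the balanced reaction transfers n = 6 electrons.
Q = ([Sn2+(aq)]^3·[Al3+(aq)]^2) / [Sn4+(aq)]^3 = 2.29×10^−7, so log Q = −6.639 and E = +1.80 − (0.0592/6)(−6.639) = +1.8655 V.
ΔG = −nFE = −(6)(96500)(+1.8655) J/mol = −1080 kJ/mol.

−1080 kJ/mol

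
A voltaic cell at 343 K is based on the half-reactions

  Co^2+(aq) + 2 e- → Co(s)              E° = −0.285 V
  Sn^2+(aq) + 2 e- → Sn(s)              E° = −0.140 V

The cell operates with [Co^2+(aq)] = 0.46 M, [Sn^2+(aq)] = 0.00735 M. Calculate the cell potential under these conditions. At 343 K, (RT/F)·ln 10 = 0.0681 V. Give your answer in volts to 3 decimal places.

Sn²⁺/Sn is reduced (cathode, E° = −0.140 V) and Co²⁺/Co is oxidized (anode).
E°cell = E°cat − E°an = −0.140 − (−0.285) = +0.145 V; n = 2.
For the overall reaction Sn^2+(aq) + Co(s) → Sn(s) + Co^2+(aq), Q = [Co^2+(aq)] / [Sn^2+(aq)] = 62.6, giving log Q = 1.796.
By the Nernst equation, E = +0.145 − (0.0681/2)·(1.796) = +0.084 V.

+0.084 V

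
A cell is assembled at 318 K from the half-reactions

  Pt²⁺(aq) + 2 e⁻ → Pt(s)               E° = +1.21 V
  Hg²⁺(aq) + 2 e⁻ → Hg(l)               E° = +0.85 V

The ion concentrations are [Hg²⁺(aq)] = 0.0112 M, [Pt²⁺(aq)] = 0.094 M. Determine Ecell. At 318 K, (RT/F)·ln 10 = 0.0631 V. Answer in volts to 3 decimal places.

+0.389 V

Since E°(Pt²⁺/Pt) > E°(Hg²⁺/Hg), Pt²⁺/Pt serves as the cathode.
E°cell = +1.21 − (+0.85) = +0.36 V, with n = 2 electrons transferred.
For the overall reaction Pt²⁺(aq) + Hg(l) → Pt(s) + Hg²⁺(aq), Q = [Hg²⁺(aq)] / [Pt²⁺(aq)] = 0.119, giving log Q = −0.924.
E = E° − (0.0631/n)·log Q = +0.36 − (0.0631/2)(−0.924) = +0.389 V.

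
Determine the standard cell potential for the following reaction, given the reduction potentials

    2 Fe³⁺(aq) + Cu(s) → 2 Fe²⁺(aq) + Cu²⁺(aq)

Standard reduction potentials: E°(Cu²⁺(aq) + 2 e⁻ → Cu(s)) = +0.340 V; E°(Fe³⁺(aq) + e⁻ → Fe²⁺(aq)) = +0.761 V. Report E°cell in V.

Fe³⁺(aq) gains electrons, so the Fe³⁺/Fe²⁺ couple is the cathode; the Cu²⁺/Cu couple is the anode.
E°cell = E°(cathode) − E°(anode) = +0.761 − (+0.340) = +0.421 V.
The positive value indicates the reaction is spontaneous as written.

+0.421 V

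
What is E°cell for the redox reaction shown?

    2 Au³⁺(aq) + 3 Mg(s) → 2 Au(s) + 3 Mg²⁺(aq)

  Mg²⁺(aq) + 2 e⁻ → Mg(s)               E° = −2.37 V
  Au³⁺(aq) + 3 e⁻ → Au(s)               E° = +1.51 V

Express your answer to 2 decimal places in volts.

+3.88 V

Au³⁺(aq) gains electrons, so the Au³⁺/Au couple is the cathode; the Mg²⁺/Mg couple is the anode.
E°cell = E°(cathode) − E°(anode) = +1.51 − (−2.37) = +3.88 V.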